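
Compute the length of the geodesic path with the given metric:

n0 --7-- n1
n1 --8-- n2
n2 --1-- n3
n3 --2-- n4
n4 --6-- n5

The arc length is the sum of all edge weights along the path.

Arc length = 7 + 8 + 1 + 2 + 6 = 24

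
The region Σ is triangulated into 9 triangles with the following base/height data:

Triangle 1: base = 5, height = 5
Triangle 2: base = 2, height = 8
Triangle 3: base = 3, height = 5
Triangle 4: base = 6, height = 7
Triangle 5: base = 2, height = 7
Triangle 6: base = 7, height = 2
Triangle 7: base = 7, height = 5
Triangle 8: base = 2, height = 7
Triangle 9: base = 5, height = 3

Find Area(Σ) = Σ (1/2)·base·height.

(1/2)×5×5 + (1/2)×2×8 + (1/2)×3×5 + (1/2)×6×7 + (1/2)×2×7 + (1/2)×7×2 + (1/2)×7×5 + (1/2)×2×7 + (1/2)×5×3 = 95.0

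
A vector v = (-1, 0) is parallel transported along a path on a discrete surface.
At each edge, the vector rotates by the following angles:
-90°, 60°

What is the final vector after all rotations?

Total rotation: (-90°) + 60° = -30°. Final vector: (-0.8660, 0.5000)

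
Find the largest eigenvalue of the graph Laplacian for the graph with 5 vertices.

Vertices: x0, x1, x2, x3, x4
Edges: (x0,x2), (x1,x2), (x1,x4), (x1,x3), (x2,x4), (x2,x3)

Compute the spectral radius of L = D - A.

Degrees: deg(x0) = 1, deg(x1) = 3, deg(x2) = 4, deg(x3) = 2, deg(x4) = 2.
L = D − A with rows/columns ordered (x0, x1, x2, x3, x4):
  [ 1,  0, -1,  0,  0]
  [ 0,  3, -1, -1, -1]
  [-1, -1,  4, -1, -1]
  [ 0, -1, -1,  2,  0]
  [ 0, -1, -1,  0,  2]
Characteristic polynomial: det(λI − L) = λ(λ − 1)(λ − 2)(λ − 4)(λ − 5).
Roots: λ = 0; (λ − 1) = 0 ⇒ λ = 1; (λ − 2) = 0 ⇒ λ = 2; (λ − 4) = 0 ⇒ λ = 4; (λ − 5) = 0 ⇒ λ = 5.
(Check: the roots sum (with multiplicity) to 12, matching trace L = Σdeg = 2·6 = 12.)
Laplacian eigenvalues: [0.0, 1.0, 2.0, 4.0, 5.0]. Largest eigenvalue (spectral radius) = 5.0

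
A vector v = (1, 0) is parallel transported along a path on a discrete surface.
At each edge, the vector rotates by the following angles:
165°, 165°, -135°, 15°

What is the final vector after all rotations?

Total rotation: 165° + 165° + (-135°) + 15° = 210° ≡ -150° (mod 360°). Final vector: (-0.8660, -0.5000)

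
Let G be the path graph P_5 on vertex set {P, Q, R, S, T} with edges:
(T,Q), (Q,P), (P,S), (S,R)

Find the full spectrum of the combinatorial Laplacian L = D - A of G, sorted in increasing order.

The path graph P_n has Laplacian eigenvalues λ_k = 2 − 2cos(kπ/n), k = 0, 1, …, n−1. Here n = 5:
k=0: 2 − 2cos(0) = 0.0; k=1: 2 − 2cos(π/5) = 0.382; k=2: 2 − 2cos(2π/5) = 1.382; k=3: 2 − 2cos(3π/5) = 2.618; k=4: 2 − 2cos(4π/5) = 3.618.
Laplacian eigenvalues (increasing order): [0.0, 0.382, 1.382, 2.618, 3.618]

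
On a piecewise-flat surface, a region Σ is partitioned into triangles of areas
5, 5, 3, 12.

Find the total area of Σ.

5 + 5 + 3 + 12 = 25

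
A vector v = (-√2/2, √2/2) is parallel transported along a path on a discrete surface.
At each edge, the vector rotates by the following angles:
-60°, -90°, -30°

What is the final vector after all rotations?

Total rotation: (-60°) + (-90°) + (-30°) = -180° ≡ 180° (mod 360°). Final vector: (0.7071, -0.7071)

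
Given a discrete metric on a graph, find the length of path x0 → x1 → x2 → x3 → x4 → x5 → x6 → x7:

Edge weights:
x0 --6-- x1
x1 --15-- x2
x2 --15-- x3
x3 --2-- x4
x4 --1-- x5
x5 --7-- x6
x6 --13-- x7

Arc length = 6 + 15 + 15 + 2 + 1 + 7 + 13 = 59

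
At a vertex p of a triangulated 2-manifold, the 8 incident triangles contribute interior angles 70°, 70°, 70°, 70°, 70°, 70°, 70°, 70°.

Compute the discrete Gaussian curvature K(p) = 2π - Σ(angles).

Sum of angles = 560°. K = 360° - 560° = -200° = -10π/9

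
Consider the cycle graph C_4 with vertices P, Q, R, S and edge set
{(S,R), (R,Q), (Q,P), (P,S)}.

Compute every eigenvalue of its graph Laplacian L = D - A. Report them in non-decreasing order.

The cycle graph C_n has Laplacian eigenvalues λ_k = 2 − 2cos(2πk/n), k = 0, 1, …, n−1. Here n = 4:
k=0: 2 − 2cos(0) = 0.0; k=1: 2 − 2cos(π/2) = 2.0; k=2: 2 − 2cos(π) = 4.0; k=3: 2 − 2cos(3π/2) = 2.0.
Laplacian eigenvalues (increasing order): [0.0, 2.0, 2.0, 4.0]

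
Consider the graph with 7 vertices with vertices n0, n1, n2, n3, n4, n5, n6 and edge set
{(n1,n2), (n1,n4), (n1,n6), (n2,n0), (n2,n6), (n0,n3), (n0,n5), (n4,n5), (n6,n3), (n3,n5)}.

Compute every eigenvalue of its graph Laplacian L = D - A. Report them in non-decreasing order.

Degrees: deg(n0) = 3, deg(n1) = 3, deg(n2) = 3, deg(n3) = 3, deg(n4) = 2, deg(n5) = 3, deg(n6) = 3.
L = D − A with rows/columns ordered (n0, n1, n2, n3, n4, n5, n6):
  [ 3,  0, -1, -1,  0, -1,  0]
  [ 0,  3, -1,  0, -1,  0, -1]
  [-1, -1,  3,  0,  0,  0, -1]
  [-1,  0,  0,  3,  0, -1, -1]
  [ 0, -1,  0,  0,  2, -1,  0]
  [-1,  0,  0, -1, -1,  3,  0]
  [ 0, -1, -1, -1,  0,  0,  3]
Characteristic polynomial: det(λI − L) = λ(λ² − 6λ + 7)²(λ − 3)(λ − 5).
Roots: λ = 0; (λ² − 6λ + 7) = 0 ⇒ λ = 3 ± √2 ≈ 1.5858, 4.4142 (multiplicity 2); (λ − 3) = 0 ⇒ λ = 3; (λ − 5) = 0 ⇒ λ = 5.
(Check: the roots sum (with multiplicity) to 20, matching trace L = Σdeg = 2·10 = 20.)
Laplacian eigenvalues (increasing order): [0.0, 1.5858, 1.5858, 3.0, 4.4142, 4.4142, 5.0]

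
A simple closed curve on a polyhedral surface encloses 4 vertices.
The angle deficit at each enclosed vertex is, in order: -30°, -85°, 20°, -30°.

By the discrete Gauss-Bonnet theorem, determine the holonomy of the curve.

Holonomy = total enclosed curvature = (-30°) + (-85°) + 20° + (-30°) = -125°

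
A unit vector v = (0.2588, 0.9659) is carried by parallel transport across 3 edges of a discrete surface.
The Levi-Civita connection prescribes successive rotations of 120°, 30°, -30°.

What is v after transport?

Total rotation: 120° + 30° + (-30°) = 120°. Final vector: (-0.9659, -0.2588)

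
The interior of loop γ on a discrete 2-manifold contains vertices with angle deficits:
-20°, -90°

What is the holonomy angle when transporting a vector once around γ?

Holonomy = total enclosed curvature = (-20°) + (-90°) = -110°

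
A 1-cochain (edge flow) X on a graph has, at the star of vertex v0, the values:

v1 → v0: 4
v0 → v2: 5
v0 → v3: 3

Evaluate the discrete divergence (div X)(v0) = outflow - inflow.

Divergence = sum of outgoing flows = (-4) + 5 + 3 = 4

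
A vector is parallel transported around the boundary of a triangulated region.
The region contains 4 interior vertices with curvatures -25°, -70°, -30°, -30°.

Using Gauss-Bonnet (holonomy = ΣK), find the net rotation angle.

Holonomy = total enclosed curvature = (-25°) + (-70°) + (-30°) + (-30°) = -155°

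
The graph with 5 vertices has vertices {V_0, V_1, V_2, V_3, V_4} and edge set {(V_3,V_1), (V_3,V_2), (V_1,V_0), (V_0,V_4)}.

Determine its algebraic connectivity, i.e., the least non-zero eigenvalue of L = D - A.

Degrees: deg(V_0) = 2, deg(V_1) = 2, deg(V_2) = 1, deg(V_3) = 2, deg(V_4) = 1.
L = D − A with rows/columns ordered (V_0, V_1, V_2, V_3, V_4):
  [ 2, -1,  0,  0, -1]
  [-1,  2,  0, -1,  0]
  [ 0,  0,  1, -1,  0]
  [ 0, -1, -1,  2,  0]
  [-1,  0,  0,  0,  1]
Characteristic polynomial: det(λI − L) = λ(λ² − 3λ + 1)(λ² − 5λ + 5).
Roots: λ = 0; (λ² − 3λ + 1) = 0 ⇒ λ = (3 ± √5)/2 ≈ 0.382, 2.618; (λ² − 5λ + 5) = 0 ⇒ λ = (5 ± √5)/2 ≈ 1.382, 3.618.
(Check: the roots sum (with multiplicity) to 8, matching trace L = Σdeg = 2·4 = 8.)
Laplacian eigenvalues: [0.0, 0.382, 1.382, 2.618, 3.618]. Algebraic connectivity (smallest non-zero eigenvalue) = 0.382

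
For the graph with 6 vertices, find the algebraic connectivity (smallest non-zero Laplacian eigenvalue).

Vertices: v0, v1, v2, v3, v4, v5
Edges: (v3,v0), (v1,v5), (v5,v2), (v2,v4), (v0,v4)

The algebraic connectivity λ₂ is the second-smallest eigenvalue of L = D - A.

Degrees: deg(v0) = 2, deg(v1) = 1, deg(v2) = 2, deg(v3) = 1, deg(v4) = 2, deg(v5) = 2.
L = D − A with rows/columns ordered (v0, v1, v2, v3, v4, v5):
  [ 2,  0,  0, -1, -1,  0]
  [ 0,  1,  0,  0,  0, -1]
  [ 0,  0,  2,  0, -1, -1]
  [-1,  0,  0,  1,  0,  0]
  [-1,  0, -1,  0,  2,  0]
  [ 0, -1, -1,  0,  0,  2]
Characteristic polynomial: det(λI − L) = λ(λ² − 4λ + 1)(λ − 1)(λ − 2)(λ − 3).
Roots: λ = 0; (λ² − 4λ + 1) = 0 ⇒ λ = 2 ± √3 ≈ 0.2679, 3.7321; (λ − 1) = 0 ⇒ λ = 1; (λ − 2) = 0 ⇒ λ = 2; (λ − 3) = 0 ⇒ λ = 3.
(Check: the roots sum (with multiplicity) to 10, matching trace L = Σdeg = 2·5 = 10.)
Laplacian eigenvalues: [0.0, 0.2679, 1.0, 2.0, 3.0, 3.7321]. Algebraic connectivity (smallest non-zero eigenvalue) = 0.2679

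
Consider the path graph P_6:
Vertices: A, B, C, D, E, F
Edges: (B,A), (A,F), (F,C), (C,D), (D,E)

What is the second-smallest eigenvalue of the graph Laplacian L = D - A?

The path graph P_n has Laplacian eigenvalues λ_k = 2 − 2cos(kπ/n), k = 0, 1, …, n−1. Here n = 6:
k=0: 2 − 2cos(0) = 0.0; k=1: 2 − 2cos(π/6) = 0.2679; k=2: 2 − 2cos(π/3) = 1.0; k=3: 2 − 2cos(π/2) = 2.0; k=4: 2 − 2cos(2π/3) = 3.0; k=5: 2 − 2cos(5π/6) = 3.7321.
Laplacian eigenvalues: [0.0, 0.2679, 1.0, 2.0, 3.0, 3.7321]. Algebraic connectivity (smallest non-zero eigenvalue) = 0.2679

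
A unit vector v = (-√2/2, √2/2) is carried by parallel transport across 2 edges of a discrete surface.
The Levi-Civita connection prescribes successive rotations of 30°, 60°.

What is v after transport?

Total rotation: 30° + 60° = 90°. Final vector: (-0.7071, -0.7071)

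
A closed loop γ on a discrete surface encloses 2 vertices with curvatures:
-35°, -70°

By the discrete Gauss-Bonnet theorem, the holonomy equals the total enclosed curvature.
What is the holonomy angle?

Holonomy = total enclosed curvature = (-35°) + (-70°) = -105°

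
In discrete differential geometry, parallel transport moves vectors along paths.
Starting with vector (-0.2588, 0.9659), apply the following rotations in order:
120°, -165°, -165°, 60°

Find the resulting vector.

Total rotation: 120° + (-165°) + (-165°) + 60° = -150°. Final vector: (0.7071, -0.7071)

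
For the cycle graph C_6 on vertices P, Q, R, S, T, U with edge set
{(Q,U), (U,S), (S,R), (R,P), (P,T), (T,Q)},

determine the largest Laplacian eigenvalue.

The cycle graph C_n has Laplacian eigenvalues λ_k = 2 − 2cos(2πk/n), k = 0, 1, …, n−1. Here n = 6:
k=0: 2 − 2cos(0) = 0.0; k=1: 2 − 2cos(π/3) = 1.0; k=2: 2 − 2cos(2π/3) = 3.0; k=3: 2 − 2cos(π) = 4.0; k=4: 2 − 2cos(4π/3) = 3.0; k=5: 2 − 2cos(5π/3) = 1.0.
Laplacian eigenvalues: [0.0, 1.0, 1.0, 3.0, 3.0, 4.0]. Largest eigenvalue (spectral radius) = 4.0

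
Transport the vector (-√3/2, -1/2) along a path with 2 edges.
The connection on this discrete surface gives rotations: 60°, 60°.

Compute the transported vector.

Total rotation: 60° + 60° = 120°. Final vector: (0.8660, -0.5000)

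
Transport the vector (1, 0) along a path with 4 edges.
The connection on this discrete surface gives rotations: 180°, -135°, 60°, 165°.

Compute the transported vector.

Total rotation: 180° + (-135°) + 60° + 165° = 270° ≡ -90° (mod 360°). Final vector: (0, -1)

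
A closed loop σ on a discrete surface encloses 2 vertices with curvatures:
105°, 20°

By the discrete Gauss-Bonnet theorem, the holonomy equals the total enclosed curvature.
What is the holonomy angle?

Holonomy = total enclosed curvature = 105° + 20° = 125°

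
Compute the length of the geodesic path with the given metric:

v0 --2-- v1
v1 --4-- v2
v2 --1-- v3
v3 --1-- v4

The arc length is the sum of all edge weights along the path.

Arc length = 2 + 4 + 1 + 1 = 8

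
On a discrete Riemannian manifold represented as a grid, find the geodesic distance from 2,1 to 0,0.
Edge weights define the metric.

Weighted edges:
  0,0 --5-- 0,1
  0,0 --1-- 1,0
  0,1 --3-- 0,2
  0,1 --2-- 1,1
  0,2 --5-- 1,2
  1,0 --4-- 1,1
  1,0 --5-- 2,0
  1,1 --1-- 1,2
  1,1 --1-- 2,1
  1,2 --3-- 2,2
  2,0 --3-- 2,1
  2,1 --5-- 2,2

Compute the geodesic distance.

Shortest path: 2,1 → 1,1 → 1,0 → 0,0, total weight = 6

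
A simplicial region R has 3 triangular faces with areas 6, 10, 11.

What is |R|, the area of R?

6 + 10 + 11 = 27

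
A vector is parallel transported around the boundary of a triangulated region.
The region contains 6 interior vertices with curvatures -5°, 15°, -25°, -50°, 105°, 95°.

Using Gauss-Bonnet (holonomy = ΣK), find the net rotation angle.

Holonomy = total enclosed curvature = (-5°) + 15° + (-25°) + (-50°) + 105° + 95° = 135°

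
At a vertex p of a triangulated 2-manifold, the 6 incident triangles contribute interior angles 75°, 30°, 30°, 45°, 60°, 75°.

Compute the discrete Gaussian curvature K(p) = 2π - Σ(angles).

Sum of angles = 315°. K = 360° - 315° = 45° = π/4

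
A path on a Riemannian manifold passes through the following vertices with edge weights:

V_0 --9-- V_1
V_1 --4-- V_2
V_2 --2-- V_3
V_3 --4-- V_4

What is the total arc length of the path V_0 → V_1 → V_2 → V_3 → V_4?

Arc length = 9 + 4 + 2 + 4 = 19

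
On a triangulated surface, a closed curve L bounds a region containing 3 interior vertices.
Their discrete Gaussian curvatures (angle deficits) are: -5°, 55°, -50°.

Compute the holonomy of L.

Holonomy = total enclosed curvature = (-5°) + 55° + (-50°) = 0°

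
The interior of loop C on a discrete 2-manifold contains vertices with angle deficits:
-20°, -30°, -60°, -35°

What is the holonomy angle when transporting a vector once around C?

Holonomy = total enclosed curvature = (-20°) + (-30°) + (-60°) + (-35°) = -145°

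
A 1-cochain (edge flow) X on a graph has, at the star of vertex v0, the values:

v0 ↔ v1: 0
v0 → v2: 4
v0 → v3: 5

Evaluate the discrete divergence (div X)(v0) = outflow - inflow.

Divergence = sum of outgoing flows = 0 + 4 + 5 = 9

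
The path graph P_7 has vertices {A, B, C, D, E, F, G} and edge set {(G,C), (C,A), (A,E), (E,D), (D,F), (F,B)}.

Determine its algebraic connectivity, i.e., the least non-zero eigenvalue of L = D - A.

The path graph P_n has Laplacian eigenvalues λ_k = 2 − 2cos(kπ/n), k = 0, 1, …, n−1. Here n = 7:
k=0: 2 − 2cos(0) = 0.0; k=1: 2 − 2cos(π/7) = 0.1981; k=2: 2 − 2cos(2π/7) = 0.753; k=3: 2 − 2cos(3π/7) = 1.555; k=4: 2 − 2cos(4π/7) = 2.445; k=5: 2 − 2cos(5π/7) = 3.247; k=6: 2 − 2cos(6π/7) = 3.8019.
Laplacian eigenvalues: [0.0, 0.1981, 0.753, 1.555, 2.445, 3.247, 3.8019]. Algebraic connectivity (smallest non-zero eigenvalue) = 0.1981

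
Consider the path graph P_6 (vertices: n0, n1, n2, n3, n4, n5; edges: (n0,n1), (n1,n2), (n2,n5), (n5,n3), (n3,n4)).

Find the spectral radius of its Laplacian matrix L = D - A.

The path graph P_n has Laplacian eigenvalues λ_k = 2 − 2cos(kπ/n), k = 0, 1, …, n−1. Here n = 6:
k=0: 2 − 2cos(0) = 0.0; k=1: 2 − 2cos(π/6) = 0.2679; k=2: 2 − 2cos(π/3) = 1.0; k=3: 2 − 2cos(π/2) = 2.0; k=4: 2 − 2cos(2π/3) = 3.0; k=5: 2 − 2cos(5π/6) = 3.7321.
Laplacian eigenvalues: [0.0, 0.2679, 1.0, 2.0, 3.0, 3.7321]. Largest eigenvalue (spectral radius) = 3.7321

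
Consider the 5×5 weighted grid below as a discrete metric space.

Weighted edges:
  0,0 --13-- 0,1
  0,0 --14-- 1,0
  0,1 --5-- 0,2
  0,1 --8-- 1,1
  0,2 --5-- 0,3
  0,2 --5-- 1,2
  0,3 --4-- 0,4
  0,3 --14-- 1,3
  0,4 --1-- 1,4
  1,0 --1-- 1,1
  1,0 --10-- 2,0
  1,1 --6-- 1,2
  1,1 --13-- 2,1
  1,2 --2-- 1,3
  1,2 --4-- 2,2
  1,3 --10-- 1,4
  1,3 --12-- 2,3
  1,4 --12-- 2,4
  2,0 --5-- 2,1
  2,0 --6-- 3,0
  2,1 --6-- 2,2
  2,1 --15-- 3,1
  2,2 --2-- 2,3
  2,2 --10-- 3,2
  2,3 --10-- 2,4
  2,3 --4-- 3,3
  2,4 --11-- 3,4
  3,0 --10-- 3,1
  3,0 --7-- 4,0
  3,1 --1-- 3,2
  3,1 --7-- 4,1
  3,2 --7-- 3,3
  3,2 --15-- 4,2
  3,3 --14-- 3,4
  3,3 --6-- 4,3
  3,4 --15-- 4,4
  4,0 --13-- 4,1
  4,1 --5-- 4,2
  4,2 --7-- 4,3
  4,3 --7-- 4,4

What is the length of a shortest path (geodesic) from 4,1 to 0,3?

Shortest path: 4,1 → 3,1 → 3,2 → 2,2 → 1,2 → 0,2 → 0,3, total weight = 32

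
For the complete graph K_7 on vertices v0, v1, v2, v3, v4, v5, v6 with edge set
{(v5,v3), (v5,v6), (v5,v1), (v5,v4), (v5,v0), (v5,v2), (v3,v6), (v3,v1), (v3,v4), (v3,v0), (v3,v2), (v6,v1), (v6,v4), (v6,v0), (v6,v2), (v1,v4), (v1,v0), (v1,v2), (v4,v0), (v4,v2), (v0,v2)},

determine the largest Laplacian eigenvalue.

For the complete graph K_n, L = nI − J (J = all-ones matrix). J has eigenvalues n (once, eigenvector 𝟙) and 0 (multiplicity n−1), so L has eigenvalues 0 (once) and n (multiplicity n−1). Here n = 7: eigenvalue 0 once and 7 with multiplicity 6.
Laplacian eigenvalues: [0.0, 7.0, 7.0, 7.0, 7.0, 7.0, 7.0]. Largest eigenvalue (spectral radius) = 7.0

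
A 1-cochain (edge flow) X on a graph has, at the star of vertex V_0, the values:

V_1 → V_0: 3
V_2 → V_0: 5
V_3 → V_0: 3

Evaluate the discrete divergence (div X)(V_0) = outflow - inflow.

Divergence = sum of outgoing flows = (-3) + (-5) + (-3) = -11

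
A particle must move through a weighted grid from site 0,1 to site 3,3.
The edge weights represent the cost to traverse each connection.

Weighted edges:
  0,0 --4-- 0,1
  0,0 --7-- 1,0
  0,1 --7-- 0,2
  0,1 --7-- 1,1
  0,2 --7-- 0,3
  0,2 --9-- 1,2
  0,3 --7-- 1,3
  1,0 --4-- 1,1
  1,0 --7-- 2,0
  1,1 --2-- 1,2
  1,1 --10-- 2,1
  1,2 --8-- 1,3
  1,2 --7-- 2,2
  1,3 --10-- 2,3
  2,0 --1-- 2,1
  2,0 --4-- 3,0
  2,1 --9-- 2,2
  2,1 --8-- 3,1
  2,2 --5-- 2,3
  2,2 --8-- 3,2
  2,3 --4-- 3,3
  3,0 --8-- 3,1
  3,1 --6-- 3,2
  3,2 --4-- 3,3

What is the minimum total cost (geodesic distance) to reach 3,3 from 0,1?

Shortest path: 0,1 → 1,1 → 1,2 → 2,2 → 2,3 → 3,3, total weight = 25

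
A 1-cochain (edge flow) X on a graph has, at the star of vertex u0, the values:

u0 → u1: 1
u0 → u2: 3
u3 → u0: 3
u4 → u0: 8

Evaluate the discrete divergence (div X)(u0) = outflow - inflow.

Divergence = sum of outgoing flows = 1 + 3 + (-3) + (-8) = -7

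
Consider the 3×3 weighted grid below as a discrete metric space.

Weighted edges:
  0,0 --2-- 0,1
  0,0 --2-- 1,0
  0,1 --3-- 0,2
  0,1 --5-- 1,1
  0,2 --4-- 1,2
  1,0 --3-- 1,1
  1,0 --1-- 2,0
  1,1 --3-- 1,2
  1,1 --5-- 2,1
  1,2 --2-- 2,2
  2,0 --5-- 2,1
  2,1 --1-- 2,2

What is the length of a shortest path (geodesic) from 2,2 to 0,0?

Shortest path: 2,2 → 2,1 → 2,0 → 1,0 → 0,0, total weight = 9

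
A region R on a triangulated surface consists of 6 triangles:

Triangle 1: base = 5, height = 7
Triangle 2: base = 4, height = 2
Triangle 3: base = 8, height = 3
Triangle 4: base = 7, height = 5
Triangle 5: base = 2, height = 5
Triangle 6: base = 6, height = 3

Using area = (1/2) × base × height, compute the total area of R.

(1/2)×5×7 + (1/2)×4×2 + (1/2)×8×3 + (1/2)×7×5 + (1/2)×2×5 + (1/2)×6×3 = 65.0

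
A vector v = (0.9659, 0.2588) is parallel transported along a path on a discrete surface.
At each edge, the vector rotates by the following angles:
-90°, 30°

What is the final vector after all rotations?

Total rotation: (-90°) + 30° = -60°. Final vector: (0.7071, -0.7071)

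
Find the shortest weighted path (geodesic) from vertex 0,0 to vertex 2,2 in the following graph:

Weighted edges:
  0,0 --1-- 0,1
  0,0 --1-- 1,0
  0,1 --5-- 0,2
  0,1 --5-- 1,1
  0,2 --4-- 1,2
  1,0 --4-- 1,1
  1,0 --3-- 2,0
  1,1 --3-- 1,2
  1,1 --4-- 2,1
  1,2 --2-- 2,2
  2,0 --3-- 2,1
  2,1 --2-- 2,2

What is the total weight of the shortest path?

Shortest path: 0,0 → 1,0 → 2,0 → 2,1 → 2,2, total weight = 9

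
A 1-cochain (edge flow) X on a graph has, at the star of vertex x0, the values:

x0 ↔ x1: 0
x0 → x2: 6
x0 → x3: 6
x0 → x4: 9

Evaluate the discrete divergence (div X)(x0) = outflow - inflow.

Divergence = sum of outgoing flows = 0 + 6 + 6 + 9 = 21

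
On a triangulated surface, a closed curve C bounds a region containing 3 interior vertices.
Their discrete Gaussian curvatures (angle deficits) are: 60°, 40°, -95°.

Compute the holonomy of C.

Holonomy = total enclosed curvature = 60° + 40° + (-95°) = 5°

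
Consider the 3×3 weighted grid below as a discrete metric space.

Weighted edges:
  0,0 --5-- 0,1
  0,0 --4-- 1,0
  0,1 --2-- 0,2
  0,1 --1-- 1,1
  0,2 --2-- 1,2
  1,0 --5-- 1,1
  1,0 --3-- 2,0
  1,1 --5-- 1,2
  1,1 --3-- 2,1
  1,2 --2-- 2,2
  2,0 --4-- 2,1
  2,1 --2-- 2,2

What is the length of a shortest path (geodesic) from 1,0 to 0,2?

Shortest path: 1,0 → 1,1 → 0,1 → 0,2, total weight = 8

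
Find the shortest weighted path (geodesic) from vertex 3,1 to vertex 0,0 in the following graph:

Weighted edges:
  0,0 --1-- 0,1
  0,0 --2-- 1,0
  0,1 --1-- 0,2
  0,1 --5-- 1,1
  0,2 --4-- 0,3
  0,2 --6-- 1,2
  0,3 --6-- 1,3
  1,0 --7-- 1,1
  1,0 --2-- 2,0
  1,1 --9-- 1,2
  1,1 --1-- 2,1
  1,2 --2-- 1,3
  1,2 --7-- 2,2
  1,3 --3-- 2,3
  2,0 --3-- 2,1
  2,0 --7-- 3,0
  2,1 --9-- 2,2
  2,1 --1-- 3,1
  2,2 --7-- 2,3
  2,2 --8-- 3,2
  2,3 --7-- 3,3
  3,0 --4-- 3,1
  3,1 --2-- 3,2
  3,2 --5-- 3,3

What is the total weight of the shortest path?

Shortest path: 3,1 → 2,1 → 2,0 → 1,0 → 0,0, total weight = 8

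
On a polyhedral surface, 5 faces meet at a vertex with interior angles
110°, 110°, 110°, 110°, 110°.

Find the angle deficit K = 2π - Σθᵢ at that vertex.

Sum of angles = 550°. K = 360° - 550° = -190°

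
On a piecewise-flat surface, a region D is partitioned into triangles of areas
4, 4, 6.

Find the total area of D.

4 + 4 + 6 = 14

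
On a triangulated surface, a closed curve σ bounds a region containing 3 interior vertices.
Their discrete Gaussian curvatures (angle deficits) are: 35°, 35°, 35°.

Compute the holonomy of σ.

Holonomy = total enclosed curvature = 35° + 35° + 35° = 105°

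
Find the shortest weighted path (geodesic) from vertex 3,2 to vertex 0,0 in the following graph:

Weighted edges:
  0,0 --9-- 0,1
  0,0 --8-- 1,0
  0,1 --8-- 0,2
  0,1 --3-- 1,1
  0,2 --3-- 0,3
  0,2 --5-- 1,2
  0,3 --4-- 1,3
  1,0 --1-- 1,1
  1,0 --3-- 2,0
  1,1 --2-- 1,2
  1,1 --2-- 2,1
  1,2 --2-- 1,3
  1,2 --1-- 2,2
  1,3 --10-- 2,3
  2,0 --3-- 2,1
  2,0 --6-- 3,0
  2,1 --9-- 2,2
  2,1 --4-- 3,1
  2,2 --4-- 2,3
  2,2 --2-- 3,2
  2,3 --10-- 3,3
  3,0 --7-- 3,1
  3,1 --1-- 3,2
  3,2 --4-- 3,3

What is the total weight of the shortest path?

Shortest path: 3,2 → 2,2 → 1,2 → 1,1 → 1,0 → 0,0, total weight = 14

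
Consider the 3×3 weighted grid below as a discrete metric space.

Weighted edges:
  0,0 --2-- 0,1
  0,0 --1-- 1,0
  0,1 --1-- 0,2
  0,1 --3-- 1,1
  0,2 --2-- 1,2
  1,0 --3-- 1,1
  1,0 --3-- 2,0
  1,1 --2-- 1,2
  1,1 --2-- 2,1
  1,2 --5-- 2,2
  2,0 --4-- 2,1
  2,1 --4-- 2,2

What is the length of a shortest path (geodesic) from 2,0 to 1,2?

Shortest path: 2,0 → 1,0 → 1,1 → 1,2, total weight = 8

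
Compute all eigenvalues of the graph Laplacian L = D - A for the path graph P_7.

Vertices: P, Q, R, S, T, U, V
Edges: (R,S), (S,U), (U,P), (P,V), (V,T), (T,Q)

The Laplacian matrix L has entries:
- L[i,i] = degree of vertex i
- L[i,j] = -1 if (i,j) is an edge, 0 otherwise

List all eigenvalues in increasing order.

The path graph P_n has Laplacian eigenvalues λ_k = 2 − 2cos(kπ/n), k = 0, 1, …, n−1. Here n = 7:
k=0: 2 − 2cos(0) = 0.0; k=1: 2 − 2cos(π/7) = 0.1981; k=2: 2 − 2cos(2π/7) = 0.753; k=3: 2 − 2cos(3π/7) = 1.555; k=4: 2 − 2cos(4π/7) = 2.445; k=5: 2 − 2cos(5π/7) = 3.247; k=6: 2 − 2cos(6π/7) = 3.8019.
Laplacian eigenvalues (increasing order): [0.0, 0.1981, 0.753, 1.555, 2.445, 3.247, 3.8019]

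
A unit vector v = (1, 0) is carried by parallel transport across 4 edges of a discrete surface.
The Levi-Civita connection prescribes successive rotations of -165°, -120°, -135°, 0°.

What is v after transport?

Total rotation: (-165°) + (-120°) + (-135°) + 0° = -420° ≡ -60° (mod 360°). Final vector: (0.5000, -0.8660)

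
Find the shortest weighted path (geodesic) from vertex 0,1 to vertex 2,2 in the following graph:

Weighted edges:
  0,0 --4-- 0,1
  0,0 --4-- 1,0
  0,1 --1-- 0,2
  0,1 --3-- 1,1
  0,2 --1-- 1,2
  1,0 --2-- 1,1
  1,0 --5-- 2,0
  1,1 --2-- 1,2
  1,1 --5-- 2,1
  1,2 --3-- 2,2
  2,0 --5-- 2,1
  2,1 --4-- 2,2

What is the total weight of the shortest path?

Shortest path: 0,1 → 0,2 → 1,2 → 2,2, total weight = 5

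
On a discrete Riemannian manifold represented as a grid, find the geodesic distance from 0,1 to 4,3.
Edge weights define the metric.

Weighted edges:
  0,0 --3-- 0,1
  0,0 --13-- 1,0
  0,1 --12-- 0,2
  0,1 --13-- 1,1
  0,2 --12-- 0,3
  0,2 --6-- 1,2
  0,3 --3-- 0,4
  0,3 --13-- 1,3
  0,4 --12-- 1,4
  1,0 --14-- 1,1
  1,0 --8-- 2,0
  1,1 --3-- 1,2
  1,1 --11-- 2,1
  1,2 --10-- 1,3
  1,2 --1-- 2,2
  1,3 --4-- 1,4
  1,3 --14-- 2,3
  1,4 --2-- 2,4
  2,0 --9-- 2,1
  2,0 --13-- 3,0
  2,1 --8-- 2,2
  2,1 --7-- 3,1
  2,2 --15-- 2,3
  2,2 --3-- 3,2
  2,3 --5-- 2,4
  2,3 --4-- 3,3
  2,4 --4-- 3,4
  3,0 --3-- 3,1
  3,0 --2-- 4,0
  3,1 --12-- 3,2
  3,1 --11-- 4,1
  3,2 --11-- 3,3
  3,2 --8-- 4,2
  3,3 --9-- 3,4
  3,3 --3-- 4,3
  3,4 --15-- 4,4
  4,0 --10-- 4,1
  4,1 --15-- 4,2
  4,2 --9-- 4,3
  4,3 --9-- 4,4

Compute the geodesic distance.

Shortest path: 0,1 → 1,1 → 1,2 → 2,2 → 3,2 → 3,3 → 4,3, total weight = 34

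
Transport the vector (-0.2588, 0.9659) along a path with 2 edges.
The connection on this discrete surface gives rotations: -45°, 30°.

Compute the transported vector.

Total rotation: (-45°) + 30° = -15°. Final vector: (0, 1)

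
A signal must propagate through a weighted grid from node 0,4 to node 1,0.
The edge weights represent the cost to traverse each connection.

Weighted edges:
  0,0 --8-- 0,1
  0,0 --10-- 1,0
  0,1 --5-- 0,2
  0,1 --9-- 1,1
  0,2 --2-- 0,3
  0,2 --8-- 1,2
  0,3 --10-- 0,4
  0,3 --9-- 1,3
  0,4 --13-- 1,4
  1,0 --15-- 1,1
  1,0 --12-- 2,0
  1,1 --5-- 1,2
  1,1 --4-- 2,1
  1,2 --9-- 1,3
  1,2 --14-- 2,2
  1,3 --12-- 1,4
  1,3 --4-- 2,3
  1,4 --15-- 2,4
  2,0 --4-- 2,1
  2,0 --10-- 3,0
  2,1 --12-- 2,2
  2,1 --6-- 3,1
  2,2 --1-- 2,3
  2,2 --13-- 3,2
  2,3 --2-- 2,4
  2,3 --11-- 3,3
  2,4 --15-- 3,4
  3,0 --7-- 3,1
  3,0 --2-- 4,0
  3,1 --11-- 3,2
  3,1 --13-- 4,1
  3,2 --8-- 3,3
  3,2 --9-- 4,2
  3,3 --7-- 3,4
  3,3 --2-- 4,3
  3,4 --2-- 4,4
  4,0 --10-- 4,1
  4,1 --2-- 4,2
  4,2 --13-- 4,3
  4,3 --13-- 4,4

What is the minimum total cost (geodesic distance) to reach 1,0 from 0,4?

Shortest path: 0,4 → 0,3 → 0,2 → 0,1 → 0,0 → 1,0, total weight = 35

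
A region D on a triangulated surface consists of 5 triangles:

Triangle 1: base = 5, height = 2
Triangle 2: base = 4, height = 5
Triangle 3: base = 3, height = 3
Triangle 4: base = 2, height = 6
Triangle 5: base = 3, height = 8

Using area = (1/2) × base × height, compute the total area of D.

(1/2)×5×2 + (1/2)×4×5 + (1/2)×3×3 + (1/2)×2×6 + (1/2)×3×8 = 37.5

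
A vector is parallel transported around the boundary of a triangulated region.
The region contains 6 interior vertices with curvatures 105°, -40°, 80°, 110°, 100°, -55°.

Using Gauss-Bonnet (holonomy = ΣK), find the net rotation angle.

Holonomy = total enclosed curvature = 105° + (-40°) + 80° + 110° + 100° + (-55°) = 300°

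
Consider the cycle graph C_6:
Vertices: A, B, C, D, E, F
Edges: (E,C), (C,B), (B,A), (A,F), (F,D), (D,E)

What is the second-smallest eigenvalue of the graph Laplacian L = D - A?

The cycle graph C_n has Laplacian eigenvalues λ_k = 2 − 2cos(2πk/n), k = 0, 1, …, n−1. Here n = 6:
k=0: 2 − 2cos(0) = 0.0; k=1: 2 − 2cos(π/3) = 1.0; k=2: 2 − 2cos(2π/3) = 3.0; k=3: 2 − 2cos(π) = 4.0; k=4: 2 − 2cos(4π/3) = 3.0; k=5: 2 − 2cos(5π/3) = 1.0.
Laplacian eigenvalues: [0.0, 1.0, 1.0, 3.0, 3.0, 4.0]. Algebraic connectivity (smallest non-zero eigenvalue) = 1.0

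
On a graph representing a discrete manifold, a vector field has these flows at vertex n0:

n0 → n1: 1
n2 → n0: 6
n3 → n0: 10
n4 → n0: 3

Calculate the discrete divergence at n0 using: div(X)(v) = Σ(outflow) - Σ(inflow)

Divergence = sum of outgoing flows = 1 + (-6) + (-10) + (-3) = -18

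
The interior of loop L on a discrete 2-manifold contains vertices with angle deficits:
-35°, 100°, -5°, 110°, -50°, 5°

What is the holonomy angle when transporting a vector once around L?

Holonomy = total enclosed curvature = (-35°) + 100° + (-5°) + 110° + (-50°) + 5° = 125°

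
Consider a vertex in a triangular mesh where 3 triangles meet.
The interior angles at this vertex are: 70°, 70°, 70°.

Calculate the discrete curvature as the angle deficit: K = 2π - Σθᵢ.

Sum of angles = 210°. K = 360° - 210° = 150° = 5π/6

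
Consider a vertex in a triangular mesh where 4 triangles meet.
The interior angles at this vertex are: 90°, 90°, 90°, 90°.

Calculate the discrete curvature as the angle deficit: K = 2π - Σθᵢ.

Sum of angles = 360°. K = 360° - 360° = 0°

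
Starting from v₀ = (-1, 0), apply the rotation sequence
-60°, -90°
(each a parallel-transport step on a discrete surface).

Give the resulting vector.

Total rotation: (-60°) + (-90°) = -150°. Final vector: (0.8660, 0.5000)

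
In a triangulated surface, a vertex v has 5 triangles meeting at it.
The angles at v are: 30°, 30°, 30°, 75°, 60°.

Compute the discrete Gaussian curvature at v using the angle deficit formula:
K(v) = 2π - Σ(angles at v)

Sum of angles = 225°. K = 360° - 225° = 135°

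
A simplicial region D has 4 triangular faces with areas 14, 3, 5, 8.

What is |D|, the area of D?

14 + 3 + 5 + 8 = 30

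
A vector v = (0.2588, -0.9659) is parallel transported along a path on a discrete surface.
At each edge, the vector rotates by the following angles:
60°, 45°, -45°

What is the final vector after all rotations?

Total rotation: 60° + 45° + (-45°) = 60°. Final vector: (0.9659, -0.2588)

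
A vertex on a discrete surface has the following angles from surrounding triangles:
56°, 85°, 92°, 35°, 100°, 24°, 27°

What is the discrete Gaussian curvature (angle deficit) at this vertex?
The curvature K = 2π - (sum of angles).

Sum of angles = 419°. K = 360° - 419° = -59° = -59π/180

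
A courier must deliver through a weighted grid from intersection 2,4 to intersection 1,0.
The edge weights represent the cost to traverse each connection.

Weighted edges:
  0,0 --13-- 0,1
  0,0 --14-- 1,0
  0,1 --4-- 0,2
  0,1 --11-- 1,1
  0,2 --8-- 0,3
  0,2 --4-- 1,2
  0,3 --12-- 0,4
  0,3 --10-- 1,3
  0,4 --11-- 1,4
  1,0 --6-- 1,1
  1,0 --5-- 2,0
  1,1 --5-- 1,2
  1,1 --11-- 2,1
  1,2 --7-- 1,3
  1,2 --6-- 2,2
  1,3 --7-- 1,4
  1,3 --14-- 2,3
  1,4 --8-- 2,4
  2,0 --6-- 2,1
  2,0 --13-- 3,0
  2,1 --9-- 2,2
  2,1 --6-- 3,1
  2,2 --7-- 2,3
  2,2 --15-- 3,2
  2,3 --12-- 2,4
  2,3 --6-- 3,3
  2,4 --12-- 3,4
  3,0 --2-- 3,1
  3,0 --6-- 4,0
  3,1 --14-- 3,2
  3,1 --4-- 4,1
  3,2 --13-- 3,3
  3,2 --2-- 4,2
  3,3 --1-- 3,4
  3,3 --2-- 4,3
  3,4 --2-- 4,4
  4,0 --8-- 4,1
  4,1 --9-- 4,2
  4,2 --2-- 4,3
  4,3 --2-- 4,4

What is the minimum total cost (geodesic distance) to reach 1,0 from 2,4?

Shortest path: 2,4 → 1,4 → 1,3 → 1,2 → 1,1 → 1,0, total weight = 33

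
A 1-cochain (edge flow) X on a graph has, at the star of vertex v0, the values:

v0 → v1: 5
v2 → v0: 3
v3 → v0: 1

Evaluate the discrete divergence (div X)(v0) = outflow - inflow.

Divergence = sum of outgoing flows = 5 + (-3) + (-1) = 1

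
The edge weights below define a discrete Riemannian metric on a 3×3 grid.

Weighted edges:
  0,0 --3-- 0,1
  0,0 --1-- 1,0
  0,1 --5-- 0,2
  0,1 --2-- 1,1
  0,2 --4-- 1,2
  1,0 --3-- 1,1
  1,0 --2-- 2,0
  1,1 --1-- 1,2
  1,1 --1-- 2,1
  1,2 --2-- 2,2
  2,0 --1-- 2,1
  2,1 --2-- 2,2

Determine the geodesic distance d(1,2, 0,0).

Shortest path: 1,2 → 1,1 → 1,0 → 0,0, total weight = 5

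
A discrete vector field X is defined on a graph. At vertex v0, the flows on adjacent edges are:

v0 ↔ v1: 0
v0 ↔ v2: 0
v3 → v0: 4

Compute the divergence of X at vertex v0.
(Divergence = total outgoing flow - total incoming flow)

Divergence = sum of outgoing flows = 0 + 0 + (-4) = -4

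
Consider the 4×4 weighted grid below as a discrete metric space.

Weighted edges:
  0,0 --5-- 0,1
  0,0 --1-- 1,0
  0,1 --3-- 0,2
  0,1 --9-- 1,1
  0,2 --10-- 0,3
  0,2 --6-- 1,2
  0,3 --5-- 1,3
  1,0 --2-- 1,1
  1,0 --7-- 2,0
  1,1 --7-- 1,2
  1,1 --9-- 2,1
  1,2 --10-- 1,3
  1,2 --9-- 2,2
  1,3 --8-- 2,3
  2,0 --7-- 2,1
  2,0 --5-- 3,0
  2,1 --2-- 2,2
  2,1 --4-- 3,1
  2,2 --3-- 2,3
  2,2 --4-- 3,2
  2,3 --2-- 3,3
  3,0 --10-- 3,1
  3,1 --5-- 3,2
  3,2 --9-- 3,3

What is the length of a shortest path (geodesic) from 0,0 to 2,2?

Shortest path: 0,0 → 1,0 → 1,1 → 2,1 → 2,2, total weight = 14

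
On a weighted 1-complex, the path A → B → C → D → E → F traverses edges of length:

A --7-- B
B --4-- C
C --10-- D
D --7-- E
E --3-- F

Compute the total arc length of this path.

Arc length = 7 + 4 + 10 + 7 + 3 = 31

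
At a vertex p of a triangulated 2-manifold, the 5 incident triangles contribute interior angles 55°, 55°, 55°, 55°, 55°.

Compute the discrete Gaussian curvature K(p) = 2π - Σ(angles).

Sum of angles = 275°. K = 360° - 275° = 85° = 17π/36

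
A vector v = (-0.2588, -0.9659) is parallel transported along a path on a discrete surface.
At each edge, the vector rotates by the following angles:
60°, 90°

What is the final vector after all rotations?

Total rotation: 60° + 90° = 150°. Final vector: (0.7071, 0.7071)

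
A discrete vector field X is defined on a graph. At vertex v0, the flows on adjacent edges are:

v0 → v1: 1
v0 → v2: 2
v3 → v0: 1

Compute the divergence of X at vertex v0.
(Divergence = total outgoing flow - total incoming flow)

Divergence = sum of outgoing flows = 1 + 2 + (-1) = 2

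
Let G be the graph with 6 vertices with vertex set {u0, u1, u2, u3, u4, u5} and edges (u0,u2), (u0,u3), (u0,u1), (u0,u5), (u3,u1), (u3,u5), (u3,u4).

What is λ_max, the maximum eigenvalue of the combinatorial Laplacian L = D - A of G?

Degrees: deg(u0) = 4, deg(u1) = 2, deg(u2) = 1, deg(u3) = 4, deg(u4) = 1, deg(u5) = 2.
L = D − A with rows/columns ordered (u0, u1, u2, u3, u4, u5):
  [ 4, -1, -1, -1,  0, -1]
  [-1,  2,  0, -1,  0,  0]
  [-1,  0,  1,  0,  0,  0]
  [-1, -1,  0,  4, -1, -1]
  [ 0,  0,  0, -1,  1,  0]
  [-1,  0,  0, -1,  0,  2]
Characteristic polynomial: det(λI − L) = λ(λ² − 6λ + 4)(λ² − 6λ + 6)(λ − 2).
Roots: λ = 0; (λ² − 6λ + 4) = 0 ⇒ λ = 3 ± √5 ≈ 0.7639, 5.2361; (λ² − 6λ + 6) = 0 ⇒ λ = 3 ± √3 ≈ 1.2679, 4.7321; (λ − 2) = 0 ⇒ λ = 2.
(Check: the roots sum (with multiplicity) to 14, matching trace L = Σdeg = 2·7 = 14.)
Laplacian eigenvalues: [0.0, 0.7639, 1.2679, 2.0, 4.7321, 5.2361]. Largest eigenvalue (spectral radius) = 5.2361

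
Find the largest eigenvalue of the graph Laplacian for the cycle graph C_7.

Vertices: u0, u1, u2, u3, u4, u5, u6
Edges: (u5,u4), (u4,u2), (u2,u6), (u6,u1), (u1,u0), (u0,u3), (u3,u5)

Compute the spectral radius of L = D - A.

The cycle graph C_n has Laplacian eigenvalues λ_k = 2 − 2cos(2πk/n), k = 0, 1, …, n−1. Here n = 7:
k=0: 2 − 2cos(0) = 0.0; k=1: 2 − 2cos(2π/7) = 0.753; k=2: 2 − 2cos(4π/7) = 2.445; k=3: 2 − 2cos(6π/7) = 3.8019; k=4: 2 − 2cos(8π/7) = 3.8019; k=5: 2 − 2cos(10π/7) = 2.445; k=6: 2 − 2cos(12π/7) = 0.753.
Laplacian eigenvalues: [0.0, 0.753, 0.753, 2.445, 2.445, 3.8019, 3.8019]. Largest eigenvalue (spectral radius) = 3.8019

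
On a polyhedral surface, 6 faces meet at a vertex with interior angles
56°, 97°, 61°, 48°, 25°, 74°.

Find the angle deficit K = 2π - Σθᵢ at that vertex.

Sum of angles = 361°. K = 360° - 361° = -1° = -π/180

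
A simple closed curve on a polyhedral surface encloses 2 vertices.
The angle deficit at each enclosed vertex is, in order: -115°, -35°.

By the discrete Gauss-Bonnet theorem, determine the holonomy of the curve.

Holonomy = total enclosed curvature = (-115°) + (-35°) = -150°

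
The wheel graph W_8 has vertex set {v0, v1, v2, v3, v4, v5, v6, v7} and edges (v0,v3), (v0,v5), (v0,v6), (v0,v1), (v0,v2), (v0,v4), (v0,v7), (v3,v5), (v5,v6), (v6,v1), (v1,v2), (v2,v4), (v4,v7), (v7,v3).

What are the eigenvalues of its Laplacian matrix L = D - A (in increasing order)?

The wheel W_8 is the join K_1 ∨ C_7 (a hub joined to every vertex of a cycle of length 7). For a join G ∨ H (G on p vertices, H on q vertices) the Laplacian spectrum is 0, p+q, the eigenvalues of L(G) other than one 0 each shifted by +q, and the eigenvalues of L(H) other than one 0 each shifted by +p. With G = K_1 (p = 1, nothing left after dropping its 0) and H = C_7 (q = 7, eigenvalues 2 − 2cos(2πk/7), k = 0, …, 6; drop k = 0), the spectrum of W_8 is 0, 8, and 1 + (2 − 2cos(2πk/7)) = 3 − 2cos(2πk/7) for k = 1, …, 6:
k=1: 3 − 2cos(2π/7) = 1.753; k=2: 3 − 2cos(4π/7) = 3.445; k=3: 3 − 2cos(6π/7) = 4.8019; k=4: 3 − 2cos(8π/7) = 4.8019; k=5: 3 − 2cos(10π/7) = 3.445; k=6: 3 − 2cos(12π/7) = 1.753.
Laplacian eigenvalues (increasing order): [0.0, 1.753, 1.753, 3.445, 3.445, 4.8019, 4.8019, 8.0]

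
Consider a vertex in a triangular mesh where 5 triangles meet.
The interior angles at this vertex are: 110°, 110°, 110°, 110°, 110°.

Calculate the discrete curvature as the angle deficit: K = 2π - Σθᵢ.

Sum of angles = 550°. K = 360° - 550° = -190° = -19π/18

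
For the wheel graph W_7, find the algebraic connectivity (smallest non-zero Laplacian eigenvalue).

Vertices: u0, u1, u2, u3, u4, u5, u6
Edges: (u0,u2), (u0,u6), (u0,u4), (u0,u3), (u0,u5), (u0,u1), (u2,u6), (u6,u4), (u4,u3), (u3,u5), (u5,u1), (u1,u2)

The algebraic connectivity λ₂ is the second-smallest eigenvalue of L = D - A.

The wheel W_7 is the join K_1 ∨ C_6 (a hub joined to every vertex of a cycle of length 6). For a join G ∨ H (G on p vertices, H on q vertices) the Laplacian spectrum is 0, p+q, the eigenvalues of L(G) other than one 0 each shifted by +q, and the eigenvalues of L(H) other than one 0 each shifted by +p. With G = K_1 (p = 1, nothing left after dropping its 0) and H = C_6 (q = 6, eigenvalues 2 − 2cos(2πk/6), k = 0, …, 5; drop k = 0), the spectrum of W_7 is 0, 7, and 1 + (2 − 2cos(2πk/6)) = 3 − 2cos(2πk/6) for k = 1, …, 5:
k=1: 3 − 2cos(π/3) = 2.0; k=2: 3 − 2cos(2π/3) = 4.0; k=3: 3 − 2cos(π) = 5.0; k=4: 3 − 2cos(4π/3) = 4.0; k=5: 3 − 2cos(5π/3) = 2.0.
Laplacian eigenvalues: [0.0, 2.0, 2.0, 4.0, 4.0, 5.0, 7.0]. Algebraic connectivity (smallest non-zero eigenvalue) = 2.0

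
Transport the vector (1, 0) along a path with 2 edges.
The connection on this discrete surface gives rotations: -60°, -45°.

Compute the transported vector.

Total rotation: (-60°) + (-45°) = -105°. Final vector: (-0.2588, -0.9659)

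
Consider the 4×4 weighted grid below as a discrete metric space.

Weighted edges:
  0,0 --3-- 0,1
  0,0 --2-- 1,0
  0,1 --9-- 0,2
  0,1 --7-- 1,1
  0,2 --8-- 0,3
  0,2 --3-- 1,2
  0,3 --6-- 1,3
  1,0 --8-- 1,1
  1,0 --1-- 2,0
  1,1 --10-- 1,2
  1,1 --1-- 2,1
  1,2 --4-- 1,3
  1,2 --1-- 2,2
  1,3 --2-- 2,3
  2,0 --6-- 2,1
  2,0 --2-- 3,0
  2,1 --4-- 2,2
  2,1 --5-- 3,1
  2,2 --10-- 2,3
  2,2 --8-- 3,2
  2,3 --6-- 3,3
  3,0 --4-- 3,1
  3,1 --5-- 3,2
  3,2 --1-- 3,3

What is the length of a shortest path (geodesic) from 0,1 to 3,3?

Shortest path: 0,1 → 0,0 → 1,0 → 2,0 → 3,0 → 3,1 → 3,2 → 3,3, total weight = 18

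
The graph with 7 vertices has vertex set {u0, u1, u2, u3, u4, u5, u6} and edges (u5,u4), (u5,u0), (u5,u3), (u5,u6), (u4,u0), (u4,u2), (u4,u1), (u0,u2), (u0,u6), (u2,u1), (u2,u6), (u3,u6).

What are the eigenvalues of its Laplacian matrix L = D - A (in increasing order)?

Degrees: deg(u0) = 4, deg(u1) = 2, deg(u2) = 4, deg(u3) = 2, deg(u4) = 4, deg(u5) = 4, deg(u6) = 4.
L = D − A with rows/columns ordered (u0, u1, u2, u3, u4, u5, u6):
  [ 4,  0, -1,  0, -1, -1, -1]
  [ 0,  2, -1,  0, -1,  0,  0]
  [-1, -1,  4,  0, -1,  0, -1]
  [ 0,  0,  0,  2,  0, -1, -1]
  [-1, -1, -1,  0,  4, -1,  0]
  [-1,  0,  0, -1, -1,  4, -1]
  [-1,  0, -1, -1,  0, -1,  4]
Characteristic polynomial: det(λI − L) = λ(λ² − 6λ + 6)(λ² − 8λ + 14)(λ − 4)(λ − 6).
Roots: λ = 0; (λ² − 6λ + 6) = 0 ⇒ λ = 3 ± √3 ≈ 1.2679, 4.7321; (λ² − 8λ + 14) = 0 ⇒ λ = 4 ± √2 ≈ 2.5858, 5.4142; (λ − 4) = 0 ⇒ λ = 4; (λ − 6) = 0 ⇒ λ = 6.
(Check: the roots sum (with multiplicity) to 24, matching trace L = Σdeg = 2·12 = 24.)
Laplacian eigenvalues (increasing order): [0.0, 1.2679, 2.5858, 4.0, 4.7321, 5.4142, 6.0]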